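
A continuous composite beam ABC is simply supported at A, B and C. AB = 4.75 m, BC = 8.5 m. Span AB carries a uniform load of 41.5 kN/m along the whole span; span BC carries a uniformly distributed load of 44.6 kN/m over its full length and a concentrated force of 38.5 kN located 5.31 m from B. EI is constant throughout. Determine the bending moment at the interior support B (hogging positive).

M_B = 334.2 kN·m

Release continuity at B by inserting a hinge; the redundant is the internal moment M_B. The primary structure is two simply-supported spans AB and BC.
End slopes at the hinge B, treating each span as simply supported:
  span AB: UDL 41.5: wL³/(24EI) = 185.3/EI
  span BC: UDL 44.6: wL³/(24EI) = 1141/EI
  span BC: point load 38.5 at a = 5.31: Pab(L + b)/(6LEI) = 149.5/EI
  relative rotation θ_0 = (185.3 + 1291)/EI = 1476/EI
A unit hogging moment at B produces rotation L₁/(3EI) + L₂/(3EI) = 4.417/EI.
Slope continuity at B: θ_0 = M_B·4.417/EI, so M_B = 1476/4.417 = 334.2 kN·m (hogging).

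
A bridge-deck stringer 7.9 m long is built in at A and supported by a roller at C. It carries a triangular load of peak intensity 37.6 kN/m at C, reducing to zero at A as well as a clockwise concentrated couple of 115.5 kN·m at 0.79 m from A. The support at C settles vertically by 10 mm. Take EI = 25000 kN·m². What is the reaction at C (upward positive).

R_C = 84.33 kN

Release the roller at C. Primary structure: cantilever fixed at A.
Downward deflection at the released point C due to the loads:
  triangular load, peak 37.6 at the free end: 11w₀L⁴/(120EI) = 13425/EI
  clockwise couple 115.5 at a = 0.79: M₀a(2L − a)/(2EI) = 684.8/EI
  δ_0 = 14110/EI
Tip deflection under a unit load at C: L³/(3EI) = 164.3/EI.
With EI = 25000 kN·m²: δ_0 = 0.56438 m and δ_{CC} = 0.006574 m/kN.
Compatibility — the beam at C must follow the support down by 0.01 m: δ_0 − R_C·δ_{CC} = 0.01, so R_C = (0.56438 − 0.01)/0.006574 = 84.33 kN.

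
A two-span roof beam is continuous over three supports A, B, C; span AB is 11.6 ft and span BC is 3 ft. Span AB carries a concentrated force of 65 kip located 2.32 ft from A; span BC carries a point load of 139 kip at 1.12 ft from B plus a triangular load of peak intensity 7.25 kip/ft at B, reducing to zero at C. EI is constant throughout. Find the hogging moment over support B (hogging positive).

Release continuity at B by inserting a hinge; the redundant is the internal moment M_B. The primary structure is two simply-supported spans AB and BC.
End slopes at the hinge B, treating each span as simply supported:
  span AB: point load 65 at a = 2.32: Pab(L + a)/(6LEI) = 279.9/EI
  span BC: point load 139 at a = 1.12: Pab(L + b)/(6LEI) = 79.35/EI
  span BC: triangular load, peak 7.25: w₀L³/(45EI) = 4.35/EI
  relative rotation θ_0 = (279.9 + 83.7)/EI = 363.6/EI
A unit hogging moment at B produces rotation L₁/(3EI) + L₂/(3EI) = 4.867/EI.
Compatibility: M_B·(L₁+L₂)/(3EI) = θ_0, giving M_B = 74.71 kip·ft (hogging).

M_B = 74.71 kip·ft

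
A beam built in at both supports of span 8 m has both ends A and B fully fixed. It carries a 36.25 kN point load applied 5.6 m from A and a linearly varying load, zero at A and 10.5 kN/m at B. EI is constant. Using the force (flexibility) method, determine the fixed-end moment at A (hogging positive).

M_A = 40.67 kN·m

Take the two fixed-end moments M_A, M_B as redundants; the released structure is the simple span AB.
Simple-span end rotations at A and B under the given loads:
  at A: point load 36.25 at a = 5.6: Pab(L + b)/(6LEI) = 105.6/EI
  at B: point load 36.25 at a = 5.6: Pab(L + a)/(6LEI) = 138/EI
  at A: triangular load, peak 10.5: 7w₀L³/(360EI) = 104.5/EI
  at B: triangular load, peak 10.5: w₀L³/(45EI) = 119.5/EI
  θ_A0 = 210.1/EI,  θ_B0 = 257.5/EI
Flexibility coefficients: a unit moment at one end gives L/(3EI) there and L/(6EI) at the far end, so f₁₁ = f₂₂ = 2.667/EI and f₁₂ = f₂₁ = 1.333/EI.
Compatibility — zero rotation at each built-in end:
  2.667 M_A + 1.333 M_B = 210.1
  1.333 M_A + 2.667 M_B = 257.5
Solving the pair gives M_A = 40.67 kN·m and M_B = 76.23 kN·m (hogging).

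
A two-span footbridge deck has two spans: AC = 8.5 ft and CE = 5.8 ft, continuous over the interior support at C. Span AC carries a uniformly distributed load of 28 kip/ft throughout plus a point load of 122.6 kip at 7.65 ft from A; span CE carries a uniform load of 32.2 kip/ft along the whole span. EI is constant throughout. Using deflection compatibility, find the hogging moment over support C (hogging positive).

M_C = 258.2 kip·ft

Release continuity at C by inserting a hinge; the redundant is the internal moment M_C. The primary structure is two simply-supported spans AC and CE.
End slopes at the hinge C, treating each span as simply supported:
  span AC: UDL 28: wL³/(24EI) = 716.5/EI
  span AC: point load 122.6 at a = 7.65: Pab(L + a)/(6LEI) = 252.4/EI
  span CE: UDL 32.2: wL³/(24EI) = 261.8/EI
  relative rotation θ_0 = (968.9 + 261.8)/EI = 1231/EI
A unit hogging moment at C produces rotation L₁/(3EI) + L₂/(3EI) = 4.767/EI.
Slope continuity at C: θ_0 = M_C·4.767/EI, so M_C = 1231/4.767 = 258.2 kip·ft (hogging).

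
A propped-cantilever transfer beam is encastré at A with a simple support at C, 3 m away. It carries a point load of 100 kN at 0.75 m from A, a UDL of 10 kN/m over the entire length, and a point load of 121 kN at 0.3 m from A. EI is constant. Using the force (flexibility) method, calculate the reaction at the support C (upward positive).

R_C = 21.6 kN

Choose R_C as the redundant. The primary structure is the cantilever fixed at A.
Deflection at C on the released cantilever, summing each load's contribution:
  point load 100 at a = 0.75: Pa²(3L − a)/(6EI) = 77.34/EI
  UDL 10: wL⁴/(8EI) = 101.2/EI
  point load 121 at a = 0.3: Pa²(3L − a)/(6EI) = 15.79/EI
  δ_0 = 194.4/EI
Tip deflection under a unit load at C: L³/(3EI) = 9/EI.
Compatibility at C: δ_0 − R_C·δ_{CC} = 0, so R_C = 194.4/9 = 21.6 kN.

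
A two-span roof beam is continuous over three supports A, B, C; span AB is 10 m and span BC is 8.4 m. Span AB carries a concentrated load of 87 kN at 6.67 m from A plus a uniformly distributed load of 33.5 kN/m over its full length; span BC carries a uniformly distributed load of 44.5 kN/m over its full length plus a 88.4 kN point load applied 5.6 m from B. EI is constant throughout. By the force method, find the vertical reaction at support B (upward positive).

Take M_B as the redundant. Released structure: two simple spans AB and BC with a hinge at B.
End slopes at the hinge B, treating each span as simply supported:
  span AB: point load 87 at a = 6.67: Pab(L + a)/(6LEI) = 536.9/EI
  span AB: UDL 33.5: wL³/(24EI) = 1396/EI
  span BC: UDL 44.5: wL³/(24EI) = 1099/EI
  span BC: point load 88.4 at a = 5.6: Pab(L + b)/(6LEI) = 308/EI
  relative rotation θ_0 = (1933 + 1407)/EI = 3340/EI
A unit hogging moment at B produces rotation L₁/(3EI) + L₂/(3EI) = 6.133/EI.
Slope continuity at B: θ_0 = M_B·6.133/EI, so M_B = 3340/6.133 = 544.5 kN·m (hogging).
Span AB, ΣM about A with M_B applied at B: R_B^{AB}·10 = 2255 + 544.5, so R_B^{AB} = 280 kN and R_A = 422 − 280 = 142 kN.
Span BC, ΣM about C: R_B^{BC}·8.4 = 1817 + 544.5, so R_B^{BC} = 281.2 kN and R_C = 462.2 − 281.2 = 181 kN.
R_B = 280 + 281.2 = 561.2 kN.

R_B = 561.2 kN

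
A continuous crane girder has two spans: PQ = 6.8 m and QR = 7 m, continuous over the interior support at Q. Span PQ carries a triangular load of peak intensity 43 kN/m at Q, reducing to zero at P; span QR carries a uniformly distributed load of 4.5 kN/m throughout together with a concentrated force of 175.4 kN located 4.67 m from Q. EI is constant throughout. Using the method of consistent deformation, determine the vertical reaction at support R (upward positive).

R_R = 108.3 kN

Insert a hinge at Q; M_Q is the redundant, and each span becomes simply supported.
End slopes at the hinge Q, treating each span as simply supported:
  span PQ: triangular load, peak 43: w₀L³/(45EI) = 300.5/EI
  span QR: UDL 4.5: wL³/(24EI) = 64.31/EI
  span QR: point load 175.4 at a = 4.67: Pab(L + b)/(6LEI) = 424/EI
  relative rotation θ_0 = (300.5 + 488.3)/EI = 788.7/EI
A unit hogging moment at Q produces rotation L₁/(3EI) + L₂/(3EI) = 4.6/EI.
Slope continuity at Q: θ_0 = M_Q·4.6/EI, so M_Q = 788.7/4.6 = 171.5 kN·m (hogging).
Span QR, ΣM about R: R_Q^{QR}·7 = 518.9 + 171.5, so R_Q^{QR} = 98.63 kN and R_R = 206.9 − 98.63 = 108.3 kN.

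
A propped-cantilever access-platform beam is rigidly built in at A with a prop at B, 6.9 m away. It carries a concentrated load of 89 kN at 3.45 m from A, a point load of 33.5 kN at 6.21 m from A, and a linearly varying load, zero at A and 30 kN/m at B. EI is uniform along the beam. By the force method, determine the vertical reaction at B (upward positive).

R_B = 113.2 kN

Take the reaction at B as the redundant and release it; the primary structure is a cantilever fixed at A.
Deflection at B on the released cantilever, summing each load's contribution:
  point load 89 at a = 3.45: Pa²(3L − a)/(6EI) = 3046/EI
  point load 33.5 at a = 6.21: Pa²(3L − a)/(6EI) = 3120/EI
  triangular load, peak 30 at the free end: 11w₀L⁴/(120EI) = 6233/EI
  δ_0 = 12399/EI
Tip deflection under a unit load at B: L³/(3EI) = 109.5/EI.
Compatibility at B: δ_0 − R_B·δ_{BB} = 0, so R_B = 12399/109.5 = 113.2 kN.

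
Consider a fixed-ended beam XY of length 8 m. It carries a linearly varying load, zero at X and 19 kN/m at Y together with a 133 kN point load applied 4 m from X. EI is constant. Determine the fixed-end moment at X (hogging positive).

Take the two fixed-end moments M_X, M_Y as redundants; the released structure is the simple span XY.
End rotations of the released simple span under the applied load (×1/EI):
  at X: triangular load, peak 19: 7w₀L³/(360EI) = 189.2/EI
  at Y: triangular load, peak 19: w₀L³/(45EI) = 216.2/EI
  at X: point load 133 at a = 4: Pab(L + b)/(6LEI) = 532/EI
  at Y: point load 133 at a = 4: Pab(L + a)/(6LEI) = 532/EI
  θ_X0 = 721.2/EI,  θ_Y0 = 748.2/EI
Flexibility coefficients: a unit moment at one end gives L/(3EI) there and L/(6EI) at the far end, so f₁₁ = f₂₂ = 2.667/EI and f₁₂ = f₂₁ = 1.333/EI.
Compatibility — zero rotation at each built-in end:
  2.667 M_X + 1.333 M_Y = 721.2
  1.333 M_X + 2.667 M_Y = 748.2
Solving the pair gives M_X = 173.5 kN·m and M_Y = 193.8 kN·m (hogging).

M_X = 173.5 kN·m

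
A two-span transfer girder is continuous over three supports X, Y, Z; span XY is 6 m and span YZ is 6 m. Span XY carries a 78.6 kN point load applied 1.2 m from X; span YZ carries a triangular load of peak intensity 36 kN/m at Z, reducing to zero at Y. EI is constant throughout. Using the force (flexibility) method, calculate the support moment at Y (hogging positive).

Insert a hinge at Y; M_Y is the redundant, and each span becomes simply supported.
Discontinuity in slope at Y on the released structure — sum the simple-span end rotations:
  span XY: point load 78.6 at a = 1.2: Pab(L + a)/(6LEI) = 90.55/EI
  span YZ: triangular load, peak 36: 7w₀L³/(360EI) = 151.2/EI
  relative rotation θ_0 = (90.55 + 151.2)/EI = 241.7/EI
A unit hogging moment at Y produces rotation L₁/(3EI) + L₂/(3EI) = 4/EI.
Slope continuity at Y: θ_0 = M_Y·4/EI, so M_Y = 241.7/4 = 60.44 kN·m (hogging).

M_Y = 60.44 kN·m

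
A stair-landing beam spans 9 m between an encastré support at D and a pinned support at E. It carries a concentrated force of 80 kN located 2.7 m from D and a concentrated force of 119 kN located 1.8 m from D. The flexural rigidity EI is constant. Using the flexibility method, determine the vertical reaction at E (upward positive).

Remove the prop at E; the released (primary) structure is a cantilever built in at D.
Downward deflection at the released point E due to the loads:
  point load 80 at a = 2.7: Pa²(3L − a)/(6EI) = 2362/EI
  point load 119 at a = 1.8: Pa²(3L − a)/(6EI) = 1619/EI
  δ_0 = 3981/EI
Tip deflection under a unit load at E: L³/(3EI) = 243/EI.
The prop prevents deflection at E: R_E = δ_0/δ_{EE} = 3981/243 = 16.38 kN.

R_E = 16.38 kN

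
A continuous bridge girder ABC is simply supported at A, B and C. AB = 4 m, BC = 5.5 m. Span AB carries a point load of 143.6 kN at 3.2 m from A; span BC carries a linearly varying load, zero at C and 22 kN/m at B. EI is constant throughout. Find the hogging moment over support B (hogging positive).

Release continuity at B by inserting a hinge; the redundant is the internal moment M_B. The primary structure is two simply-supported spans AB and BC.
Discontinuity in slope at B on the released structure — sum the simple-span end rotations:
  span AB: point load 143.6 at a = 3.2: Pab(L + a)/(6LEI) = 110.3/EI
  span BC: triangular load, peak 22: w₀L³/(45EI) = 81.34/EI
  relative rotation θ_0 = (110.3 + 81.34)/EI = 191.6/EI
A unit hogging moment at B produces rotation L₁/(3EI) + L₂/(3EI) = 3.167/EI.
Slope continuity at B: θ_0 = M_B·3.167/EI, so M_B = 191.6/3.167 = 60.51 kN·m (hogging).

M_B = 60.51 kN·m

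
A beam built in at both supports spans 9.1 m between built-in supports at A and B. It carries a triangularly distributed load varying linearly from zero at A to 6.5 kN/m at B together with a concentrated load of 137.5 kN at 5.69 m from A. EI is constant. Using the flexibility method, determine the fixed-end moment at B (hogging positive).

M_B = 210.2 kN·m

Take the two fixed-end moments M_A, M_B as redundants; the released structure is the simple span AB.
Simple-span end rotations at A and B under the given loads:
  at A: triangular load, peak 6.5: 7w₀L³/(360EI) = 95.24/EI
  at B: triangular load, peak 6.5: w₀L³/(45EI) = 108.8/EI
  at A: point load 137.5 at a = 5.69: Pab(L + b)/(6LEI) = 611.3/EI
  at B: point load 137.5 at a = 5.69: Pab(L + a)/(6LEI) = 722.7/EI
  θ_A0 = 706.5/EI,  θ_B0 = 831.5/EI
Flexibility coefficients: a unit moment at one end gives L/(3EI) there and L/(6EI) at the far end, so f₁₁ = f₂₂ = 3.033/EI and f₁₂ = f₂₁ = 1.517/EI.
Compatibility — zero rotation at each built-in end:
  3.033 M_A + 1.517 M_B = 706.5
  1.517 M_A + 3.033 M_B = 831.5
Solving the pair gives M_A = 127.8 kN·m and M_B = 210.2 kN·m (hogging).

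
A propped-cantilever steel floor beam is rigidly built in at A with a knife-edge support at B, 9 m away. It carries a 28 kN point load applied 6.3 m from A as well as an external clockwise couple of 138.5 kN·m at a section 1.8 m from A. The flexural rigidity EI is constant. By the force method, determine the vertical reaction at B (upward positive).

R_B = 24.09 kN

Remove the prop at B; the released (primary) structure is a cantilever built in at A.
Primary-structure tip deflection at B by superposition:
  point load 28 at a = 6.3: Pa²(3L − a)/(6EI) = 3834/EI
  clockwise couple 138.5 at a = 1.8: M₀a(2L − a)/(2EI) = 2019/EI
  δ_0 = 5853/EI
Tip deflection under a unit load at B: L³/(3EI) = 243/EI.
Compatibility at B: δ_0 − R_B·δ_{BB} = 0, so R_B = 5853/243 = 24.09 kN.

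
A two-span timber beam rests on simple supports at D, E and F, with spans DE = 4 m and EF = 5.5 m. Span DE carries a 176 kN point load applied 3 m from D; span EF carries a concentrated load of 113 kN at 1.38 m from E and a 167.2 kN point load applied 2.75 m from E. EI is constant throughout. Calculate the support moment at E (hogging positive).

Release continuity at E by inserting a hinge; the redundant is the internal moment M_E. The primary structure is two simply-supported spans DE and EF.
End slopes at the hinge E, treating each span as simply supported:
  span DE: point load 176 at a = 3: Pab(L + a)/(6LEI) = 154/EI
  span EF: point load 113 at a = 1.38: Pab(L + b)/(6LEI) = 187.3/EI
  span EF: point load 167.2 at a = 2.75: Pab(L + b)/(6LEI) = 316.1/EI
  relative rotation θ_0 = (154 + 503.4)/EI = 657.4/EI
A unit hogging moment at E produces rotation L₁/(3EI) + L₂/(3EI) = 3.167/EI.
Slope continuity at E: θ_0 = M_E·3.167/EI, so M_E = 657.4/3.167 = 207.6 kN·m (hogging).

M_E = 207.6 kN·m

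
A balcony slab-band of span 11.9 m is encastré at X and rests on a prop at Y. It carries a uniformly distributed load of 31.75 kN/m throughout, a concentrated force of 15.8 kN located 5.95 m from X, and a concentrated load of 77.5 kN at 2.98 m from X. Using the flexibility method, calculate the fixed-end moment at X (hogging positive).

Take the reaction at Y as the redundant and release it; the primary structure is a cantilever fixed at X.
Free-end deflection of the primary structure under the applied loading (downward +):
  UDL 31.75: wL⁴/(8EI) = 79587/EI
  point load 15.8 at a = 5.95: Pa²(3L − a)/(6EI) = 2773/EI
  point load 77.5 at a = 2.98: Pa²(3L − a)/(6EI) = 3753/EI
  δ_0 = 86114/EI
Flexibility coefficient — unit upward force at Y: δ_{YY} = L³/(3EI) = 561.7/EI.
Compatibility at Y: δ_0 − R_Y·δ_{YY} = 0, so R_Y = 86114/561.7 = 153.3 kN.
Moment equilibrium about X: M_X = Σ(load moments about X) − R_Y·L = 2573 − 153.3×11.9 = 748.7 kN·m.

M_X = 748.7 kN·m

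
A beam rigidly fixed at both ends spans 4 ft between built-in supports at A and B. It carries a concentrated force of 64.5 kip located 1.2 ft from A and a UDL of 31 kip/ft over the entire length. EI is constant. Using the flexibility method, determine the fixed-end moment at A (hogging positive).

M_A = 79.26 kip·ft

Release both end moments; the primary structure is a simply-supported span AB with redundants M_A and M_B.
On the primary (simply-supported) span, the end slopes from the loading are:
  at A: point load 64.5 at a = 1.2: Pab(L + b)/(6LEI) = 61.4/EI
  at B: point load 64.5 at a = 1.2: Pab(L + a)/(6LEI) = 46.96/EI
  at A: UDL 31: wL³/(24EI) = 82.67/EI
  at B: UDL 31: wL³/(24EI) = 82.67/EI
  θ_A0 = 144.1/EI,  θ_B0 = 129.6/EI
Flexibility coefficients: a unit moment at one end gives L/(3EI) there and L/(6EI) at the far end, so f₁₁ = f₂₂ = 1.333/EI and f₁₂ = f₂₁ = 0.6667/EI.
Compatibility — zero rotation at each built-in end:
  1.333 M_A + 0.6667 M_B = 144.1
  0.6667 M_A + 1.333 M_B = 129.6
Solving the pair gives M_A = 79.26 kip·ft and M_B = 57.59 kip·ft (hogging).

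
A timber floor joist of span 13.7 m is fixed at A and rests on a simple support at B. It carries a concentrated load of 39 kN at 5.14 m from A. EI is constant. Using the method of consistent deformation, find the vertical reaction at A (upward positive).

Choose R_B as the redundant. The primary structure is the cantilever fixed at A.
Deflection at B on the released cantilever, summing each load's contribution:
  point load 39 at a = 5.14: Pa²(3L − a)/(6EI) = 6175/EI
Flexibility coefficient — unit upward force at B: δ_{BB} = L³/(3EI) = 857.1/EI.
Compatibility at B: δ_0 − R_B·δ_{BB} = 0, so R_B = 6175/857.1 = 7.205 kN.
Vertical equilibrium: R_A = ΣP − R_B = 39 − 7.205 = 31.8 kN.

R_A = 31.8 kN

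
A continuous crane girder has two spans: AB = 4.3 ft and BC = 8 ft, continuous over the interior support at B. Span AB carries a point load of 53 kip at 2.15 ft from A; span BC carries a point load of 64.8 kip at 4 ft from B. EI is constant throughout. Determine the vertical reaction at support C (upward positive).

Take M_B as the redundant. Released structure: two simple spans AB and BC with a hinge at B.
End slopes at the hinge B, treating each span as simply supported:
  span AB: point load 53 at a = 2.15: Pab(L + a)/(6LEI) = 61.25/EI
  span BC: point load 64.8 at a = 4: Pab(L + b)/(6LEI) = 259.2/EI
  relative rotation θ_0 = (61.25 + 259.2)/EI = 320.4/EI
A unit hogging moment at B produces rotation L₁/(3EI) + L₂/(3EI) = 4.1/EI.
Slope continuity at B: θ_0 = M_B·4.1/EI, so M_B = 320.4/4.1 = 78.16 kip·ft (hogging).
Span BC, ΣM about C: R_B^{BC}·8 = 259.2 + 78.16, so R_B^{BC} = 42.17 kip and R_C = 64.8 − 42.17 = 22.63 kip.

R_C = 22.63 kip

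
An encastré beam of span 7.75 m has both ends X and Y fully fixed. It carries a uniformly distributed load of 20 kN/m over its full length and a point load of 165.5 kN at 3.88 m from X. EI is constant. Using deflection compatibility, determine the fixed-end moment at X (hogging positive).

M_X = 260.2 kN·m

Take the two fixed-end moments M_X, M_Y as redundants; the released structure is the simple span XY.
Simple-span end rotations at X and Y under the given loads:
  at X: UDL 20: wL³/(24EI) = 387.9/EI
  at Y: UDL 20: wL³/(24EI) = 387.9/EI
  at X: point load 165.5 at a = 3.88: Pab(L + b)/(6LEI) = 621/EI
  at Y: point load 165.5 at a = 3.88: Pab(L + a)/(6LEI) = 621.5/EI
  θ_X0 = 1009/EI,  θ_Y0 = 1009/EI
Flexibility coefficients: a unit moment at one end gives L/(3EI) there and L/(6EI) at the far end, so f₁₁ = f₂₂ = 2.583/EI and f₁₂ = f₂₁ = 1.292/EI.
Compatibility — zero rotation at each built-in end:
  2.583 M_X + 1.292 M_Y = 1009
  1.292 M_X + 2.583 M_Y = 1009
Solving the pair gives M_X = 260.2 kN·m and M_Y = 260.6 kN·m (hogging).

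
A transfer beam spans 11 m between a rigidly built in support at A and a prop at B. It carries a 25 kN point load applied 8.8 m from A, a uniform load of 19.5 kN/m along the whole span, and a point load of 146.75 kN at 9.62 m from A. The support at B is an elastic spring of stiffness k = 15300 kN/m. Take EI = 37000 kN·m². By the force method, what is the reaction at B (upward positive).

Release the roller at B. Primary structure: cantilever fixed at A.
Downward deflection at the released point B due to the loads:
  point load 25 at a = 8.8: Pa²(3L − a)/(6EI) = 7809/EI
  UDL 19.5: wL⁴/(8EI) = 35687/EI
  point load 146.75 at a = 9.62: Pa²(3L − a)/(6EI) = 52920/EI
  δ_0 = 96416/EI
Tip deflection under a unit load at B: L³/(3EI) = 443.7/EI.
With EI = 37000 kN·m²: δ_0 = 2.6058 m and δ_{BB} = 0.011991 m/kN.
Compatibility — the spring shortens by R_B/k under the reaction it provides: δ_0 − R_B·δ_{BB} = R_B/k. With 1/k = 0.000065 m/kN, R_B = δ_0 / (δ_{BB} + 1/k) = 2.6058 / (0.011991 + 0.000065) = 216.1 kN.

R_B = 216.1 kN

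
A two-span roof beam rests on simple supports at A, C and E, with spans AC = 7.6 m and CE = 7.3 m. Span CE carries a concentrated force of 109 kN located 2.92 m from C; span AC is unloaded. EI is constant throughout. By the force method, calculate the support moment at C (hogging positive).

M_C = 74.85 kN·m

Release continuity at C by inserting a hinge; the redundant is the internal moment M_C. The primary structure is two simply-supported spans AC and CE.
Rotations at C on the released spans (each span's end-slope, ×1/EI):
  span CE: point load 109 at a = 2.92: Pab(L + b)/(6LEI) = 371.8/EI
  relative rotation θ_0 = (0 + 371.8)/EI = 371.8/EI
A unit hogging moment at C produces rotation L₁/(3EI) + L₂/(3EI) = 4.967/EI.
Slope continuity at C: θ_0 = M_C·4.967/EI, so M_C = 371.8/4.967 = 74.85 kN·m (hogging).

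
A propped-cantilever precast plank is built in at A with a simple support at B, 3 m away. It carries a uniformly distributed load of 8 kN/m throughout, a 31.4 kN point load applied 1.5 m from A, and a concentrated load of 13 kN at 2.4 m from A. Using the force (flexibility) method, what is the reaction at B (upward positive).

Choose R_B as the redundant. The primary structure is the cantilever fixed at A.
Primary-structure tip deflection at B by superposition:
  UDL 8: wL⁴/(8EI) = 81/EI
  point load 31.4 at a = 1.5: Pa²(3L − a)/(6EI) = 88.31/EI
  point load 13 at a = 2.4: Pa²(3L − a)/(6EI) = 82.37/EI
  δ_0 = 251.7/EI
Tip deflection under a unit load at B: L³/(3EI) = 9/EI.
Compatibility at B: δ_0 − R_B·δ_{BB} = 0, so R_B = 251.7/9 = 27.96 kN.

R_B = 27.96 kN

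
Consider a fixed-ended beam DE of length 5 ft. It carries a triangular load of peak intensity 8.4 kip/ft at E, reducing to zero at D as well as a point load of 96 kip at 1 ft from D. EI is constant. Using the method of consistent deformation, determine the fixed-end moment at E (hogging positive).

Take the two fixed-end moments M_D, M_E as redundants; the released structure is the simple span DE.
On the primary (simply-supported) span, the end slopes from the loading are:
  at D: triangular load, peak 8.4: 7w₀L³/(360EI) = 20.42/EI
  at E: triangular load, peak 8.4: w₀L³/(45EI) = 23.33/EI
  at D: point load 96 at a = 1: Pab(L + b)/(6LEI) = 115.2/EI
  at E: point load 96 at a = 1: Pab(L + a)/(6LEI) = 76.8/EI
  θ_D0 = 135.6/EI,  θ_E0 = 100.1/EI
Flexibility coefficients: a unit moment at one end gives L/(3EI) there and L/(6EI) at the far end, so f₁₁ = f₂₂ = 1.667/EI and f₁₂ = f₂₁ = 0.8333/EI.
Compatibility — zero rotation at each built-in end:
  1.667 M_D + 0.8333 M_E = 135.6
  0.8333 M_D + 1.667 M_E = 100.1
Solving the pair gives M_D = 68.44 kip·ft and M_E = 25.86 kip·ft (hogging).

M_E = 25.86 kip·ft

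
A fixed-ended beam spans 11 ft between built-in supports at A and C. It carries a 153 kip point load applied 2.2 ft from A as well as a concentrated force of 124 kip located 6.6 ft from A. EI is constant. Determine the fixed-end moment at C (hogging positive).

M_C = 250.3 kip·ft

Release both end moments; the primary structure is a simply-supported span AC with redundants M_A and M_C.
Simple-span end rotations at A and C under the given loads:
  at A: point load 153 at a = 2.2: Pab(L + b)/(6LEI) = 888.6/EI
  at C: point load 153 at a = 2.2: Pab(L + a)/(6LEI) = 592.4/EI
  at A: point load 124 at a = 6.6: Pab(L + b)/(6LEI) = 840.2/EI
  at C: point load 124 at a = 6.6: Pab(L + a)/(6LEI) = 960.3/EI
  θ_A0 = 1729/EI,  θ_C0 = 1553/EI
Flexibility coefficients: a unit moment at one end gives L/(3EI) there and L/(6EI) at the far end, so f₁₁ = f₂₂ = 3.667/EI and f₁₂ = f₂₁ = 1.833/EI.
Compatibility — zero rotation at each built-in end:
  3.667 M_A + 1.833 M_C = 1729
  1.833 M_A + 3.667 M_C = 1553
Solving the pair gives M_A = 346.4 kip·ft and M_C = 250.3 kip·ft (hogging).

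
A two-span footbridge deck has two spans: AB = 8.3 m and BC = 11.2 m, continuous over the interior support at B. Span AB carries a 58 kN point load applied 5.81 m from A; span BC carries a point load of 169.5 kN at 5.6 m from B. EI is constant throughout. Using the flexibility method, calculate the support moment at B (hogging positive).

Take M_B as the redundant. Released structure: two simple spans AB and BC with a hinge at B.
Rotations at B on the released spans (each span's end-slope, ×1/EI):
  span AB: point load 58 at a = 5.81: Pab(L + a)/(6LEI) = 237.7/EI
  span BC: point load 169.5 at a = 5.6: Pab(L + b)/(6LEI) = 1329/EI
  relative rotation θ_0 = (237.7 + 1329)/EI = 1567/EI
A unit hogging moment at B produces rotation L₁/(3EI) + L₂/(3EI) = 6.5/EI.
Slope continuity at B: θ_0 = M_B·6.5/EI, so M_B = 1567/6.5 = 241 kN·m (hogging).

M_B = 241 kN·m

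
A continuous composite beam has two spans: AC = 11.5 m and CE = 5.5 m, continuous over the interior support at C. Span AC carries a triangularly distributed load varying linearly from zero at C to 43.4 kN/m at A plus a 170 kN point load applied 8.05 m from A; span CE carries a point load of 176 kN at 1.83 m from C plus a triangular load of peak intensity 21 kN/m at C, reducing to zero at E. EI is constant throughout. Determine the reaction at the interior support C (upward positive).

Insert a hinge at C; M_C is the redundant, and each span becomes simply supported.
Discontinuity in slope at C on the released structure — sum the simple-span end rotations:
  span AC: triangular load, peak 43.4: 7w₀L³/(360EI) = 1283/EI
  span AC: point load 170 at a = 8.05: Pab(L + a)/(6LEI) = 1338/EI
  span CE: point load 176 at a = 1.83: Pab(L + b)/(6LEI) = 328.5/EI
  span CE: triangular load, peak 21: w₀L³/(45EI) = 77.64/EI
  relative rotation θ_0 = (2621 + 406.1)/EI = 3027/EI
A unit hogging moment at C produces rotation L₁/(3EI) + L₂/(3EI) = 5.667/EI.
Slope continuity at C: θ_0 = M_C·5.667/EI, so M_C = 3027/5.667 = 534.2 kN·m (hogging).
Span AC, ΣM about A with M_C applied at C: R_C^{AC}·11.5 = 2325 + 534.2, so R_C^{AC} = 248.6 kN and R_A = 419.6 − 248.6 = 170.9 kN.
Span CE, ΣM about E: R_C^{CE}·5.5 = 857.7 + 534.2, so R_C^{CE} = 253.1 kN and R_E = 233.8 − 253.1 = -19.32 kN.
R_C = 248.6 + 253.1 = 501.7 kN.

R_C = 501.7 kN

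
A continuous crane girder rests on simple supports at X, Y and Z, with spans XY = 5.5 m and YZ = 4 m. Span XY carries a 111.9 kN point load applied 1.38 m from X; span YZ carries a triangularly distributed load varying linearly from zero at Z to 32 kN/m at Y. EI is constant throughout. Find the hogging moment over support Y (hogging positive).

M_Y = 56.26 kN·m

Insert a hinge at Y; M_Y is the redundant, and each span becomes simply supported.
Rotations at Y on the released spans (each span's end-slope, ×1/EI):
  span XY: point load 111.9 at a = 1.38: Pab(L + a)/(6LEI) = 132.6/EI
  span YZ: triangular load, peak 32: w₀L³/(45EI) = 45.51/EI
  relative rotation θ_0 = (132.6 + 45.51)/EI = 178.2/EI
A unit hogging moment at Y produces rotation L₁/(3EI) + L₂/(3EI) = 3.167/EI.
Compatibility: M_Y·(L₁+L₂)/(3EI) = θ_0, giving M_Y = 56.26 kN·m (hogging).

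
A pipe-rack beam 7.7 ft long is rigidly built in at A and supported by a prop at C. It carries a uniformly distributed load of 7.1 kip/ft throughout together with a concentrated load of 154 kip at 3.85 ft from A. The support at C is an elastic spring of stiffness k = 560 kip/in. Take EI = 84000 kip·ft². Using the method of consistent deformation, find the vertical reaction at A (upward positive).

R_A = 145.3 kip

Release the roller at C. Primary structure: cantilever fixed at A.
Deflection at C on the released cantilever, summing each load's contribution:
  UDL 7.1: wL⁴/(8EI) = 3120/EI
  point load 154 at a = 3.85: Pa²(3L − a)/(6EI) = 7324/EI
  δ_0 = 10443/EI
Tip deflection under a unit load at C: L³/(3EI) = 152.2/EI.
With EI = 84000 kip·ft²: δ_0 = 0.12433 ft and δ_{CC} = 0.001812 ft/kip.
Compatibility — the spring shortens by R_C/k under the reaction it provides: δ_0 − R_C·δ_{CC} = R_C/k. With 1/k = 1/(560×12) ft/kip = 0.000149 ft/kip, R_C = δ_0 / (δ_{CC} + 1/k) = 0.12433 / (0.001812 + 0.000149) = 63.42 kip.
Vertical equilibrium: R_A = ΣP − R_C = 208.7 − 63.42 = 145.3 kip.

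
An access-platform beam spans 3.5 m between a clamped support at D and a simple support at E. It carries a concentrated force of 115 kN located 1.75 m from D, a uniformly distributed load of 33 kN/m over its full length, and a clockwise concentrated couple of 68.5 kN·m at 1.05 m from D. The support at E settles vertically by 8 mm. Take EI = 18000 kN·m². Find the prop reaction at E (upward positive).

R_E = 84.15 kN

Take the reaction at E as the redundant and release it; the primary structure is a cantilever fixed at D.
Primary-structure tip deflection at E by superposition:
  point load 115 at a = 1.75: Pa²(3L − a)/(6EI) = 513.6/EI
  UDL 33: wL⁴/(8EI) = 619/EI
  clockwise couple 68.5 at a = 1.05: M₀a(2L − a)/(2EI) = 214/EI
  δ_0 = 1347/EI
Tip deflection under a unit load at E: L³/(3EI) = 14.29/EI.
With EI = 18000 kN·m²: δ_0 = 0.074811 m and δ_{EE} = 0.000794 m/kN.
Compatibility — the beam at E must follow the support down by 0.008 m: δ_0 − R_E·δ_{EE} = 0.008, so R_E = (0.074811 − 0.008)/0.000794 = 84.15 kN.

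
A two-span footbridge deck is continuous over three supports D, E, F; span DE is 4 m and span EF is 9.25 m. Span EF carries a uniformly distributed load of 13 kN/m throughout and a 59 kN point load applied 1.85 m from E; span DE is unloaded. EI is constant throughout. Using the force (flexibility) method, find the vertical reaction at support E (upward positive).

Insert a hinge at E; M_E is the redundant, and each span becomes simply supported.
End slopes at the hinge E, treating each span as simply supported:
  span EF: UDL 13: wL³/(24EI) = 428.7/EI
  span EF: point load 59 at a = 1.85: Pab(L + b)/(6LEI) = 242.3/EI
  relative rotation θ_0 = (0 + 671)/EI = 671/EI
A unit hogging moment at E produces rotation L₁/(3EI) + L₂/(3EI) = 4.417/EI.
Slope continuity at E: θ_0 = M_E·4.417/EI, so M_E = 671/4.417 = 151.9 kN·m (hogging).
Span DE, ΣM about D with M_E applied at E: R_E^{DE}·4 = 0 + 151.9, so R_E^{DE} = 37.98 kN and R_D = 0 − 37.98 = -37.98 kN.
Span EF, ΣM about F: R_E^{EF}·9.25 = 992.8 + 151.9, so R_E^{EF} = 123.7 kN and R_F = 179.2 − 123.7 = 55.5 kN.
R_E = 37.98 + 123.7 = 161.7 kN.

R_E = 161.7 kN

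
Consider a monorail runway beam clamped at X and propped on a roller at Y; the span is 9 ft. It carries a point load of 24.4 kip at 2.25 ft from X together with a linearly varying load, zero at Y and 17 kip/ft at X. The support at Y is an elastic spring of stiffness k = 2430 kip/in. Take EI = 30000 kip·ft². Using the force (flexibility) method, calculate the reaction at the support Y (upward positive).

Remove the prop at Y; the released (primary) structure is a cantilever built in at X.
Primary-structure tip deflection at Y by superposition:
  point load 24.4 at a = 2.25: Pa²(3L − a)/(6EI) = 509.5/EI
  triangular load, peak 17 at the fixed end: w₀L⁴/(30EI) = 3718/EI
  δ_0 = 4227/EI
Tip deflection under a unit load at Y: L³/(3EI) = 243/EI.
With EI = 30000 kip·ft²: δ_0 = 0.14091 ft and δ_{YY} = 0.0081 ft/kip.
Compatibility — the spring shortens by R_Y/k under the reaction it provides: δ_0 − R_Y·δ_{YY} = R_Y/k. With 1/k = 1/(2430×12) ft/kip = 0.000034 ft/kip, R_Y = δ_0 / (δ_{YY} + 1/k) = 0.14091 / (0.0081 + 0.000034) = 17.32 kip.

R_Y = 17.32 kip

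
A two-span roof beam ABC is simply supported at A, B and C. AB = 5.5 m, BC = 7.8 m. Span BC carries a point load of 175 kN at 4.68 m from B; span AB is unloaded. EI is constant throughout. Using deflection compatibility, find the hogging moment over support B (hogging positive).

M_B = 134.5 kN·m

Take M_B as the redundant. Released structure: two simple spans AB and BC with a hinge at B.
End slopes at the hinge B, treating each span as simply supported:
  span BC: point load 175 at a = 4.68: Pab(L + b)/(6LEI) = 596.2/EI
  relative rotation θ_0 = (0 + 596.2)/EI = 596.2/EI
A unit hogging moment at B produces rotation L₁/(3EI) + L₂/(3EI) = 4.433/EI.
Compatibility: M_B·(L₁+L₂)/(3EI) = θ_0, giving M_B = 134.5 kN·m (hogging).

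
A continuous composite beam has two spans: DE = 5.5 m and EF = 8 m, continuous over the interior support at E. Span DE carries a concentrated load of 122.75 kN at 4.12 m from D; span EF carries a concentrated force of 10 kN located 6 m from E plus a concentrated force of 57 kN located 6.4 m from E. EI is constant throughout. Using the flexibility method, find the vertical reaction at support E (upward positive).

Release continuity at E by inserting a hinge; the redundant is the internal moment M_E. The primary structure is two simply-supported spans DE and EF.
Rotations at E on the released spans (each span's end-slope, ×1/EI):
  span DE: point load 122.75 at a = 4.12: Pab(L + a)/(6LEI) = 203.5/EI
  span EF: point load 10 at a = 6: Pab(L + b)/(6LEI) = 25/EI
  span EF: point load 57 at a = 6.4: Pab(L + b)/(6LEI) = 116.7/EI
  relative rotation θ_0 = (203.5 + 141.7)/EI = 345.2/EI
A unit hogging moment at E produces rotation L₁/(3EI) + L₂/(3EI) = 4.5/EI.
Slope continuity at E: θ_0 = M_E·4.5/EI, so M_E = 345.2/4.5 = 76.71 kN·m (hogging).
Span DE, ΣM about D with M_E applied at E: R_E^{DE}·5.5 = 505.7 + 76.71, so R_E^{DE} = 105.9 kN and R_D = 122.8 − 105.9 = 16.85 kN.
Span EF, ΣM about F: R_E^{EF}·8 = 111.2 + 76.71, so R_E^{EF} = 23.49 kN and R_F = 67 − 23.49 = 43.51 kN.
R_E = 105.9 + 23.49 = 129.4 kN.

R_E = 129.4 kN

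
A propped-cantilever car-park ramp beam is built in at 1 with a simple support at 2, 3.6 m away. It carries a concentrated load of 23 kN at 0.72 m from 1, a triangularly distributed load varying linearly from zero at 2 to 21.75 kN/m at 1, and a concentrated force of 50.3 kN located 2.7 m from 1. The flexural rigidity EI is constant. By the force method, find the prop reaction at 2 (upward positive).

Release the roller at 2. Primary structure: cantilever fixed at 1.
Deflection at 2 on the released cantilever, summing each load's contribution:
  point load 23 at a = 0.72: Pa²(3L − a)/(6EI) = 20.03/EI
  triangular load, peak 21.75 at the fixed end: w₀L⁴/(30EI) = 121.8/EI
  point load 50.3 at a = 2.7: Pa²(3L − a)/(6EI) = 495/EI
  δ_0 = 636.8/EI
Flexibility coefficient — unit upward force at 2: δ_{22} = L³/(3EI) = 15.55/EI.
The prop prevents deflection at 2: R_2 = δ_0/δ_{22} = 636.8/15.55 = 40.95 kN.

R_2 = 40.95 kN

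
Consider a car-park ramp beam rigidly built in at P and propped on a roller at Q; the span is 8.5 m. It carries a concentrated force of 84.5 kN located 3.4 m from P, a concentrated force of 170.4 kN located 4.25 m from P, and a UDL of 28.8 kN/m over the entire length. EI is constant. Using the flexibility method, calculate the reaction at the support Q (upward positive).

Remove the prop at Q; the released (primary) structure is a cantilever built in at P.
Downward deflection at the released point Q due to the loads:
  point load 84.5 at a = 3.4: Pa²(3L − a)/(6EI) = 3598/EI
  point load 170.4 at a = 4.25: Pa²(3L − a)/(6EI) = 10901/EI
  UDL 28.8: wL⁴/(8EI) = 18792/EI
  δ_0 = 33291/EI
Flexibility coefficient — unit upward force at Q: δ_{QQ} = L³/(3EI) = 204.7/EI.
The prop prevents deflection at Q: R_Q = δ_0/δ_{QQ} = 33291/204.7 = 162.6 kN.

R_Q = 162.6 kN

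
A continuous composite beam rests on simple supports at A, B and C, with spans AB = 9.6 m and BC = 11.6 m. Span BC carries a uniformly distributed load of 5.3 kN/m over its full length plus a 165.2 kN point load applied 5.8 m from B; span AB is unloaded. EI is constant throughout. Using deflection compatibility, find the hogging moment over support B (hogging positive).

M_B = 245.4 kN·m

Insert a hinge at B; M_B is the redundant, and each span becomes simply supported.
Rotations at B on the released spans (each span's end-slope, ×1/EI):
  span BC: UDL 5.3: wL³/(24EI) = 344.7/EI
  span BC: point load 165.2 at a = 5.8: Pab(L + b)/(6LEI) = 1389/EI
  relative rotation θ_0 = (0 + 1734)/EI = 1734/EI
A unit hogging moment at B produces rotation L₁/(3EI) + L₂/(3EI) = 7.067/EI.
Compatibility: M_B·(L₁+L₂)/(3EI) = θ_0, giving M_B = 245.4 kN·m (hogging).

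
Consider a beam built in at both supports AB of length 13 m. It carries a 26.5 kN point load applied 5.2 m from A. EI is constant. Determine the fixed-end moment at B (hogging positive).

Release both end moments; the primary structure is a simply-supported span AB with redundants M_A and M_B.
Simple-span end rotations at A and B under the given loads:
  at A: point load 26.5 at a = 5.2: Pab(L + b)/(6LEI) = 286.6/EI
  at B: point load 26.5 at a = 5.2: Pab(L + a)/(6LEI) = 250.8/EI
  θ_A0 = 286.6/EI,  θ_B0 = 250.8/EI
Flexibility coefficients: a unit moment at one end gives L/(3EI) there and L/(6EI) at the far end, so f₁₁ = f₂₂ = 4.333/EI and f₁₂ = f₂₁ = 2.167/EI.
Compatibility — zero rotation at each built-in end:
  4.333 M_A + 2.167 M_B = 286.6
  2.167 M_A + 4.333 M_B = 250.8
Solving the pair gives M_A = 49.61 kN·m and M_B = 33.07 kN·m (hogging).

M_B = 33.07 kN·m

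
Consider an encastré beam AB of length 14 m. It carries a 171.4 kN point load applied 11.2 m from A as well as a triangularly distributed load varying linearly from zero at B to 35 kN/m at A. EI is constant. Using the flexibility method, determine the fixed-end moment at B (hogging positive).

M_B = 535.8 kN·m

Take the two fixed-end moments M_A, M_B as redundants; the released structure is the simple span AB.
On the primary (simply-supported) span, the end slopes from the loading are:
  at A: point load 171.4 at a = 11.2: Pab(L + b)/(6LEI) = 1075/EI
  at B: point load 171.4 at a = 11.2: Pab(L + a)/(6LEI) = 1613/EI
  at A: triangular load, peak 35: w₀L³/(45EI) = 2134/EI
  at B: triangular load, peak 35: 7w₀L³/(360EI) = 1867/EI
  θ_A0 = 3209/EI,  θ_B0 = 3480/EI
Flexibility coefficients: a unit moment at one end gives L/(3EI) there and L/(6EI) at the far end, so f₁₁ = f₂₂ = 4.667/EI and f₁₂ = f₂₁ = 2.333/EI.
Compatibility — zero rotation at each built-in end:
  4.667 M_A + 2.333 M_B = 3209
  2.333 M_A + 4.667 M_B = 3480
Solving the pair gives M_A = 419.8 kN·m and M_B = 535.8 kN·m (hogging).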